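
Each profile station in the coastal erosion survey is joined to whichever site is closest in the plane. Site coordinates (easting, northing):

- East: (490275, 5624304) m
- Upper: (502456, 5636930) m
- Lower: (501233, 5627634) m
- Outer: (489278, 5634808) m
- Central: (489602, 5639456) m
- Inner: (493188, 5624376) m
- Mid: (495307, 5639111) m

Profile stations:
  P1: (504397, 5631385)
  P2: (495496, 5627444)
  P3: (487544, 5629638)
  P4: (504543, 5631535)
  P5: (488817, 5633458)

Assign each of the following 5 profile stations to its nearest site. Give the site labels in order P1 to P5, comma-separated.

Lower, Inner, Outer, Lower, Outer

P1 → Lower (d²=24080897.00)
P2 → Inner (d²=14739488.00)
P3 → Outer (d²=29735656.00)
P4 → Lower (d²=26173901.00)
P5 → Outer (d²=2035021.00)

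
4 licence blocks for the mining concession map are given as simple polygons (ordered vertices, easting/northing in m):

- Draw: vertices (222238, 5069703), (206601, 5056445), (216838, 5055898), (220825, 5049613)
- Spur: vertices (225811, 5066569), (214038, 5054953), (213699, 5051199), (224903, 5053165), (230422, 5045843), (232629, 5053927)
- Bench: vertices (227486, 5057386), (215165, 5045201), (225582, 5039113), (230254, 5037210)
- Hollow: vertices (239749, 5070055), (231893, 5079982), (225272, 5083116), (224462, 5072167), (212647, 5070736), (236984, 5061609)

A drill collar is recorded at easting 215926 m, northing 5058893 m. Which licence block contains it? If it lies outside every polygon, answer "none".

Cast a ray rightward from (215926, 5058893). For each polygon, the edges (by vertex number in listed order) whose endpoints lie on opposite sides of northing = 5058893, where each meets that height, and whether that is right or left of the point:
Draw: 1–2 at easting≈209488.3 (left), 4–1 at easting≈221477.7 (right) → 1 crossing.
Spur: 1–2 at easting≈218031.3 (right), 6–1 at easting≈229950.8 (right) → 2 crossings.
Bench: no edge straddles that height → 0 crossings.
Hollow: no edge straddles that height → 0 crossings.
Only Draw has an odd count, so the point is inside Draw.

Draw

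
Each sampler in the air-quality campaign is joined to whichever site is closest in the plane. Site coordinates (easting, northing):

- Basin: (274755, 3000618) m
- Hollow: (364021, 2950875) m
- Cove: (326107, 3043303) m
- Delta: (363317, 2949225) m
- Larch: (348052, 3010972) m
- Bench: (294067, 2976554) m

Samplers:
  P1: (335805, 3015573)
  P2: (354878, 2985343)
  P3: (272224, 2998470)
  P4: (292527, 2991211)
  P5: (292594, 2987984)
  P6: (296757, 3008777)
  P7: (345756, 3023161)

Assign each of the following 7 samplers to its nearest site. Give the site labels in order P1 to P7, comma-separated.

Larch, Larch, Basin, Bench, Bench, Basin, Larch

P1 → Larch (d²=171158210.00)
P2 → Larch (d²=703439917.00)
P3 → Basin (d²=11019865.00)
P4 → Bench (d²=217199249.00)
P5 → Bench (d²=132814629.00)
P6 → Basin (d²=550657285.00)
P7 → Larch (d²=153843337.00)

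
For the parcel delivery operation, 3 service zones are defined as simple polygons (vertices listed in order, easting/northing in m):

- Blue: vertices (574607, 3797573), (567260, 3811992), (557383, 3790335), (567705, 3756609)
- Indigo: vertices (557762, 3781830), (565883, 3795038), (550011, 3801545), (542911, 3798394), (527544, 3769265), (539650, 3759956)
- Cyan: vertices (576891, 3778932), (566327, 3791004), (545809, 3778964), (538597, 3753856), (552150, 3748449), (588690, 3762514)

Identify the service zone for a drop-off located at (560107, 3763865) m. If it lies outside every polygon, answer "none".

Cast a ray rightward from (560107, 3763865). For each polygon, the edges (by vertex number in listed order) whose endpoints lie on opposite sides of northing = 3763865, where each meets that height, and whether that is right or left of the point:
Blue: 3–4 at easting≈565484.3 (right), 4–1 at easting≈568927.6 (right) → 2 crossings.
Indigo: 5–6 at easting≈534566.5 (left), 6–1 at easting≈542886.7 (left) → 0 crossings.
Cyan: 3–4 at easting≈541472.0 (left), 6–1 at easting≈587719.1 (right) → 1 crossing.
Only Cyan has an odd count, so the point is inside Cyan.

Cyan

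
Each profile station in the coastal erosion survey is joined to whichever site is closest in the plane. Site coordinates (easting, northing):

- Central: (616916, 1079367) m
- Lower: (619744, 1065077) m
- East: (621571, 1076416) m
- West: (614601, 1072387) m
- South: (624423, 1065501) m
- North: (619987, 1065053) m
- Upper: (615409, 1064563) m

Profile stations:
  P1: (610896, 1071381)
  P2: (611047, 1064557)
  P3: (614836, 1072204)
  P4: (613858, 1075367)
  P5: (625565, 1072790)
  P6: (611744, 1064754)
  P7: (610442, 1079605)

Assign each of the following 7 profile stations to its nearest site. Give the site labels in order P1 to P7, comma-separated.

West, Upper, West, West, East, Upper, Central

P1 → West (d²=14739061.00)
P2 → Upper (d²=19027080.00)
P3 → West (d²=88714.00)
P4 → West (d²=9432449.00)
P5 → East (d²=29099912.00)
P6 → Upper (d²=13468706.00)
P7 → Central (d²=41969320.00)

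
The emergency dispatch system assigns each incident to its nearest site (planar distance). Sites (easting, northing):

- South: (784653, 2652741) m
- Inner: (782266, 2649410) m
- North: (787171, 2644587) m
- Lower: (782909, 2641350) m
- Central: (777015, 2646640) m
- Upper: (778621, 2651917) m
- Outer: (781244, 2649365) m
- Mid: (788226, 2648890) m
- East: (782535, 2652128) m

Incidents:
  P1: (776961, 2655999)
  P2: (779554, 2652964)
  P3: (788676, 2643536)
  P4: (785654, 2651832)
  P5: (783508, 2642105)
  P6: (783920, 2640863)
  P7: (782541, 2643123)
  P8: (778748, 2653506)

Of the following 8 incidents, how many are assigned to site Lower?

P1 → Upper
P2 → Upper
P3 → North
P4 → South
P5 → Lower
P6 → Lower
P7 → Lower
P8 → Upper
3 of the 8 go to Lower.

3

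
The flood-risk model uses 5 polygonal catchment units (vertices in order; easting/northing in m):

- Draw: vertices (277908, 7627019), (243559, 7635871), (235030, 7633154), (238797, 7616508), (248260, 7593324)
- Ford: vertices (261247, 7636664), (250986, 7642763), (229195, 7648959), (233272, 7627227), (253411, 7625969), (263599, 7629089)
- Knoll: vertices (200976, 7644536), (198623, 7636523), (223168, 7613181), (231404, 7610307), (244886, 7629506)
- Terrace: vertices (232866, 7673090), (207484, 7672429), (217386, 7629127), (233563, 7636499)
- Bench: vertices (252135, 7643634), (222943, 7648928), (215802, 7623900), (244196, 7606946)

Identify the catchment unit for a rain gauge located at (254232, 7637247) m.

Ford

Cast a ray rightward from (254232, 7637247). For each polygon, the edges (by vertex number in listed order) whose endpoints lie on opposite sides of northing = 7637247, where each meets that height, and whether that is right or left of the point:
Draw: no edge straddles that height → 0 crossings.
Ford: 1–2 at easting≈260266.2 (right), 3–4 at easting≈231392.2 (left) → 1 crossing.
Knoll: 1–2 at easting≈198835.6 (left), 5–1 at easting≈222270.7 (left) → 0 crossings.
Terrace: 2–3 at easting≈215529.2 (left), 4–1 at easting≈233548.8 (left) → 0 crossings.
Bench: 2–3 at easting≈219610.2 (left), 4–1 at easting≈250752.9 (left) → 0 crossings.
Only Ford has an odd count, so the point is inside Ford.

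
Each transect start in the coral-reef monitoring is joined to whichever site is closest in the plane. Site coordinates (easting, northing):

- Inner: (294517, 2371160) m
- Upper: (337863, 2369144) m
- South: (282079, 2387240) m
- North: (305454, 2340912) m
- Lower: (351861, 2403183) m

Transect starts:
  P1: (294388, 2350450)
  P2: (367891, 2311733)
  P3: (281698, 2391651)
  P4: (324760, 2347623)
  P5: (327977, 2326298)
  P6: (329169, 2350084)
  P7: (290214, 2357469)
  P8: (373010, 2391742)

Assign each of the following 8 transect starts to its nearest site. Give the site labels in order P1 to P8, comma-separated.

P1 → North (d²=213429800.00)
P2 → Upper (d²=4197703705.00)
P3 → South (d²=19602082.00)
P4 → North (d²=417759157.00)
P5 → North (d²=720854525.00)
P6 → Upper (d²=438869236.00)
P7 → Inner (d²=205959290.00)
P8 → Lower (d²=578176682.00)

North, Upper, South, North, North, Upper, Inner, Lower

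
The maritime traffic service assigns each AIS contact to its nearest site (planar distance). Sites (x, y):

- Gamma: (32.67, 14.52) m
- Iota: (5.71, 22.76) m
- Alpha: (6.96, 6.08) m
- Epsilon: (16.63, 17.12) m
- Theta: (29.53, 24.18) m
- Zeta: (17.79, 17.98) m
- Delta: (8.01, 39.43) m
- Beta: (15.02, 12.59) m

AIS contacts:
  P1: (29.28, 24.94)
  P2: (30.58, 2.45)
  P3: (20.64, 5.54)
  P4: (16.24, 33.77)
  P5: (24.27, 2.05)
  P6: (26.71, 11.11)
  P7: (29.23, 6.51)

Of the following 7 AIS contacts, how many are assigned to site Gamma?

P1 → Theta
P2 → Gamma
P3 → Beta
P4 → Delta
P5 → Beta
P6 → Gamma
P7 → Gamma
3 of the 7 go to Gamma.

3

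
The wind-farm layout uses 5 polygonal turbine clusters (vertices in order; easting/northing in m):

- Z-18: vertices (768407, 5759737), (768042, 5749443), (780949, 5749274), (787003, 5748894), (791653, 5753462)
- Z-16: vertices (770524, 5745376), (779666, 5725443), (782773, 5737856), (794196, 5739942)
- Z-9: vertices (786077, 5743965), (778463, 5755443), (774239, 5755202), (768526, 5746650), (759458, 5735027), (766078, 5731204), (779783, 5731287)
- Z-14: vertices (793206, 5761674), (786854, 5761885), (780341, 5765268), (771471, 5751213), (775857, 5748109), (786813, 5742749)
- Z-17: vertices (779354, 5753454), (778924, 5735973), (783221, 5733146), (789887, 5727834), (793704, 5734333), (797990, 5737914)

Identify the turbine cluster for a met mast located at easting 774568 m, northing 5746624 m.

Cast a ray rightward from (774568, 5746624). For each polygon, the edges (by vertex number in listed order) whose endpoints lie on opposite sides of northing = 5746624, where each meets that height, and whether that is right or left of the point:
Z-18: no edge straddles that height → 0 crossings.
Z-16: no edge straddles that height → 0 crossings.
Z-9: 1–2 at easting≈784313.1 (right), 4–5 at easting≈768505.7 (left) → 1 crossing.
Z-14: 5–6 at easting≈778892.4 (right), 6–1 at easting≈788122.0 (right) → 2 crossings.
Z-17: 1–2 at easting≈779186.0 (right), 6–1 at easting≈787544.7 (right) → 2 crossings.
Only Z-9 has an odd count, so the point is inside Z-9.

Z-9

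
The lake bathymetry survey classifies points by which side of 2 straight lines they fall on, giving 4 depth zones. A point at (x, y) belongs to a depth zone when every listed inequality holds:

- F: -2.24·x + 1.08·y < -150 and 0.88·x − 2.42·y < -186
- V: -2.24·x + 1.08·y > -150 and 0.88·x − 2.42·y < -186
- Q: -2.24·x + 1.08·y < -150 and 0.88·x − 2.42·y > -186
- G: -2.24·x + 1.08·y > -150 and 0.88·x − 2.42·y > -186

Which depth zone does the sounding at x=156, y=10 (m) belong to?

-2.24·156 + 1.08·10 = -338.640, which is < -150
0.88·156 − 2.42·10 = 113.080, which is > -186
This sign pattern matches Q.

Q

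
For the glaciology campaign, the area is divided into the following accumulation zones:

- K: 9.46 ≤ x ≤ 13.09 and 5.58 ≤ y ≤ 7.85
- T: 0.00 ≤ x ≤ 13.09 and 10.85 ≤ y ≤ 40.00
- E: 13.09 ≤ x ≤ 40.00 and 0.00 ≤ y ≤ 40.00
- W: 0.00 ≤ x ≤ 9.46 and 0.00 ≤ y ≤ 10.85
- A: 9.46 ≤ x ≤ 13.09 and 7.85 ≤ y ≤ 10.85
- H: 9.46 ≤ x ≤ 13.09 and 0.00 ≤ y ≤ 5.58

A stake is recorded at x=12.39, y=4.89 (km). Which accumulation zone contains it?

H

The point has x = 12.39 and y = 4.89.
Only H satisfies 9.46 ≤ x ≤ 13.09 and 0.00 ≤ y ≤ 5.58.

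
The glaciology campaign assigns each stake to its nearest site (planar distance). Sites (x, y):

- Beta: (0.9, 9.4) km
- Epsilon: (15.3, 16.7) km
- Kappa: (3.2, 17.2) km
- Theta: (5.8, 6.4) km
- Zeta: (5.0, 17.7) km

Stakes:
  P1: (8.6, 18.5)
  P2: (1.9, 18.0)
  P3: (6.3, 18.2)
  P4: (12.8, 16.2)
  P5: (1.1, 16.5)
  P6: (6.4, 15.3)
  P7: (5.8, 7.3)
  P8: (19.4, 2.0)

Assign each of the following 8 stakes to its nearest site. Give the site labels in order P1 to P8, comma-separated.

P1 → Zeta (d²=13.60)
P2 → Kappa (d²=2.33)
P3 → Zeta (d²=1.94)
P4 → Epsilon (d²=6.50)
P5 → Kappa (d²=4.90)
P6 → Zeta (d²=7.72)
P7 → Theta (d²=0.81)
P8 → Theta (d²=204.32)

Zeta, Kappa, Zeta, Epsilon, Kappa, Zeta, Theta, Theta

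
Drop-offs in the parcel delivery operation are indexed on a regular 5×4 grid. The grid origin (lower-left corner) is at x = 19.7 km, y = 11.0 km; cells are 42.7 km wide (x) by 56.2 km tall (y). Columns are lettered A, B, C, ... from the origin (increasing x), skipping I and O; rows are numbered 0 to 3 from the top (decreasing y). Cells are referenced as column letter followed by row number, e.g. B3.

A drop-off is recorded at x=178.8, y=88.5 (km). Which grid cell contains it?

D2

Column index: ⌊(178.8 − 19.7) / 42.7⌋ = ⌊3.726⌋ = 3 → column D
Row offset from origin: ⌊(88.5 − 11.0) / 56.2⌋ = ⌊1.379⌋ = 1 → row 2 (counted from top)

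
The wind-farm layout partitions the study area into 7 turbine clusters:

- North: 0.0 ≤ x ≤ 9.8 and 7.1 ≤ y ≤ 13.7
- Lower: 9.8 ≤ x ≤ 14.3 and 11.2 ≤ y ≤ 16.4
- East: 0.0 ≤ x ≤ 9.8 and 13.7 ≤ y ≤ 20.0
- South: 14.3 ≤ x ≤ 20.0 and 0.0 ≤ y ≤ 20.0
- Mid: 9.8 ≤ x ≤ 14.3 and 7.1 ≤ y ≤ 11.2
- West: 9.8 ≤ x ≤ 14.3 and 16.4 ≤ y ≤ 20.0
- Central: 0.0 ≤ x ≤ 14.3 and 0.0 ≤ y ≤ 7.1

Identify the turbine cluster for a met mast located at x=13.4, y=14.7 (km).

Lower

The point has x = 13.4 and y = 14.7.
Only Lower satisfies 9.8 ≤ x ≤ 14.3 and 11.2 ≤ y ≤ 16.4.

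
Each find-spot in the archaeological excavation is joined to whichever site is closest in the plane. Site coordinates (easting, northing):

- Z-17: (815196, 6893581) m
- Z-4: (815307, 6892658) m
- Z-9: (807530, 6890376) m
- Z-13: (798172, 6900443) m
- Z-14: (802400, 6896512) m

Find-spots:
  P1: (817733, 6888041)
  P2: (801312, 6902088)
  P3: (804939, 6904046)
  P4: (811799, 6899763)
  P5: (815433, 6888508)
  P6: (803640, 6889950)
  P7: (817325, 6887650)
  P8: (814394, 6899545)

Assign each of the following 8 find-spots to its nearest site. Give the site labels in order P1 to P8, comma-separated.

P1 → Z-4 (d²=27202165.00)
P2 → Z-13 (d²=12565625.00)
P3 → Z-13 (d²=58773898.00)
P4 → Z-17 (d²=49756733.00)
P5 → Z-4 (d²=17238376.00)
P6 → Z-9 (d²=15313576.00)
P7 → Z-4 (d²=29152388.00)
P8 → Z-17 (d²=36212500.00)

Z-4, Z-13, Z-13, Z-17, Z-4, Z-9, Z-4, Z-17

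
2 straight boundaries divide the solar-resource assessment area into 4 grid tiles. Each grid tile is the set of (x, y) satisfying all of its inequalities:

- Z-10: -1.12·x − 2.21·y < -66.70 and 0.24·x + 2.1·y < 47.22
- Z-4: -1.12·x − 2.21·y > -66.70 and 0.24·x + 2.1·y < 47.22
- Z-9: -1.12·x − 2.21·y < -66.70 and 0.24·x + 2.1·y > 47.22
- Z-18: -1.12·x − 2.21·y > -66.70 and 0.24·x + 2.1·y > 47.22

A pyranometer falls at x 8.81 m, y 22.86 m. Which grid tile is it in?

Z-18

-1.12·8.81 − 2.21·22.86 = -60.388, which is > -66.70
0.24·8.81 + 2.1·22.86 = 50.120, which is > 47.22
This sign pattern matches Z-18.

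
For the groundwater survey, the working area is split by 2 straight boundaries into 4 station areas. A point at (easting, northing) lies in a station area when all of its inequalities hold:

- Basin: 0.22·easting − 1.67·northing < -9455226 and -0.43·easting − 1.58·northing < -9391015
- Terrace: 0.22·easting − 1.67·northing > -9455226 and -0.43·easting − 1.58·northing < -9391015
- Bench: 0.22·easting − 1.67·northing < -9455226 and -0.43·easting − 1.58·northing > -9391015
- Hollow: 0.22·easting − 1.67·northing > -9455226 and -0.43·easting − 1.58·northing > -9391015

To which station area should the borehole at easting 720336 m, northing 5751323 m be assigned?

Terrace

0.22·720336 − 1.67·5751323 = -9446235.490, which is > -9455226
-0.43·720336 − 1.58·5751323 = -9396834.820, which is < -9391015
This sign pattern matches Terrace.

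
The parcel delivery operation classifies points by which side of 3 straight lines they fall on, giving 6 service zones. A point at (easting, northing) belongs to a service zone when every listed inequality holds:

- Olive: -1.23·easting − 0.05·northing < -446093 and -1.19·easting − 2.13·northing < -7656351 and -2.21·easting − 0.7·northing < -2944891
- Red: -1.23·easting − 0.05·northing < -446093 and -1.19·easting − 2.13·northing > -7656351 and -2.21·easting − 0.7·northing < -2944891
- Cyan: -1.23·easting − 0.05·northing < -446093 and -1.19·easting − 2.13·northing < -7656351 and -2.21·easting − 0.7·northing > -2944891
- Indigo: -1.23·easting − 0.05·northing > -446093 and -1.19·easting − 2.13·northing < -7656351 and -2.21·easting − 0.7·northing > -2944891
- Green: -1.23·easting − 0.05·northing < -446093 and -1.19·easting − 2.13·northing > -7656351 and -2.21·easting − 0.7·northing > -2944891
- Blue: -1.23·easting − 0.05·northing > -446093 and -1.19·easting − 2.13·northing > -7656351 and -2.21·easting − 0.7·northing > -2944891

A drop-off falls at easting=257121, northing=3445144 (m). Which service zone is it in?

Red

-1.23·257121 − 0.05·3445144 = -488516.030, which is < -446093
-1.19·257121 − 2.13·3445144 = -7644130.710, which is > -7656351
-2.21·257121 − 0.7·3445144 = -2979838.210, which is < -2944891
This sign pattern matches Red.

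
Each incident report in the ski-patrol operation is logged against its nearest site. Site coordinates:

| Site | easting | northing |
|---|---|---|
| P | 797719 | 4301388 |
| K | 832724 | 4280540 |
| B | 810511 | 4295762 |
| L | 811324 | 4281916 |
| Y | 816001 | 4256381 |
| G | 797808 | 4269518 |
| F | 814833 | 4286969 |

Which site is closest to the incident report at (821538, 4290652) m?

F

Squared distances to each site:
P: 682606457.000; K: 227379140.000; B: 147706829.000; L: 180643492.000; Y: 1205159810.000; G: 1009758856.000; F: 58521514.000.
Minimum at F.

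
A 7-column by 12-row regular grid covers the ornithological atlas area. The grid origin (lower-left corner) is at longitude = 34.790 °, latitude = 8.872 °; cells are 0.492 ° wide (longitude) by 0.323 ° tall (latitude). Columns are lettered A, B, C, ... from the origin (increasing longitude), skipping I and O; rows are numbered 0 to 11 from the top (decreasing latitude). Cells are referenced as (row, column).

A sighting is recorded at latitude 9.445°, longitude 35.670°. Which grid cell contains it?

(10, B)

Column index: ⌊(35.670 − 34.790) / 0.492⌋ = ⌊1.789⌋ = 1 → column B
Row offset from origin: ⌊(9.445 − 8.872) / 0.323⌋ = ⌊1.774⌋ = 1 → row 10 (counted from top)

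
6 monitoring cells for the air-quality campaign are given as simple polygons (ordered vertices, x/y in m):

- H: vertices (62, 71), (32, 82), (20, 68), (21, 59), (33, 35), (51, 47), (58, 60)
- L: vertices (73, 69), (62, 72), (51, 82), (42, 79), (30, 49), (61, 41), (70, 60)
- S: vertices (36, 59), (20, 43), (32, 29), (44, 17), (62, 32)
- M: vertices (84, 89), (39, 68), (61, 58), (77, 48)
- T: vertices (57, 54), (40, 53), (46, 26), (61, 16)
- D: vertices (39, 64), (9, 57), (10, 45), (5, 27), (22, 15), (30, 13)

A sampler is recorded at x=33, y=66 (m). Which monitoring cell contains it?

H

Cast a ray rightward from (33, 66). For each polygon, the edges (by vertex number in listed order) whose endpoints lie on opposite sides of y = 66, where each meets that height, and whether that is right or left of the point:
H: 3–4 at x≈20.2 (left), 7–1 at x≈60.2 (right) → 1 crossing.
L: 4–5 at x≈36.8 (right), 7–1 at x≈72.0 (right) → 2 crossings.
S: no edge straddles that height → 0 crossings.
M: 2–3 at x≈43.4 (right), 4–1 at x≈80.1 (right) → 2 crossings.
T: no edge straddles that height → 0 crossings.
D: no edge straddles that height → 0 crossings.
Only H has an odd count, so the point is inside H.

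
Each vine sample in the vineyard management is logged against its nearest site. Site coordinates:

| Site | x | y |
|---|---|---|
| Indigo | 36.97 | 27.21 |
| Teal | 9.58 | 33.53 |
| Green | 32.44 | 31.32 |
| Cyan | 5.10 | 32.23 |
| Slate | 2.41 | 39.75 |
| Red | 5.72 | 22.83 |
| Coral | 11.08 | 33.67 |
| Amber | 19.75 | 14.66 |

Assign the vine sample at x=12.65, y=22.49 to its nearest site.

Squared distances to each site:
Indigo: 613.741; Teal: 131.307; Green: 469.613; Cyan: 151.870; Slate: 402.765; Red: 48.141; Coral: 127.457; Amber: 111.719.
Minimum at Red.

Red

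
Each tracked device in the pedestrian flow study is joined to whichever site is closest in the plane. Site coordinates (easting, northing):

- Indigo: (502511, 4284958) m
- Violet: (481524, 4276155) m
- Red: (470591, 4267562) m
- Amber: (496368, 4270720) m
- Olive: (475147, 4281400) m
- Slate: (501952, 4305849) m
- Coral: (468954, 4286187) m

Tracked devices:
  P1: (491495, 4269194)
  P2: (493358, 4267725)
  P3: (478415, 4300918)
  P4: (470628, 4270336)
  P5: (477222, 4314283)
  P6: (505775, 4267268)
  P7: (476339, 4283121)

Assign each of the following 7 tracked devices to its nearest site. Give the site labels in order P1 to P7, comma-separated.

P1 → Amber (d²=26074805.00)
P2 → Amber (d²=18030125.00)
P3 → Coral (d²=306512882.00)
P4 → Red (d²=7696445.00)
P5 → Slate (d²=682705256.00)
P6 → Amber (d²=100407953.00)
P7 → Olive (d²=4382705.00)

Amber, Amber, Coral, Red, Slate, Amber, Olive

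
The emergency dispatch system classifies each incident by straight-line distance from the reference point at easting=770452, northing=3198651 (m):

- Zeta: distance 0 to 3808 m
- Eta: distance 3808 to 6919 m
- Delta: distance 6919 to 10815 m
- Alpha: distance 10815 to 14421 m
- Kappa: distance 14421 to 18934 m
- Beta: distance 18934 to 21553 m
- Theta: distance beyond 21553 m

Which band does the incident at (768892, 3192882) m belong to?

Eta

Distance = √((768892−770452)² + (3192882−3198651)²) = √(2433600.000 + 33281361.000) = 5976.200 m.
3808 ≤ 5976.200 < 6919 → Eta.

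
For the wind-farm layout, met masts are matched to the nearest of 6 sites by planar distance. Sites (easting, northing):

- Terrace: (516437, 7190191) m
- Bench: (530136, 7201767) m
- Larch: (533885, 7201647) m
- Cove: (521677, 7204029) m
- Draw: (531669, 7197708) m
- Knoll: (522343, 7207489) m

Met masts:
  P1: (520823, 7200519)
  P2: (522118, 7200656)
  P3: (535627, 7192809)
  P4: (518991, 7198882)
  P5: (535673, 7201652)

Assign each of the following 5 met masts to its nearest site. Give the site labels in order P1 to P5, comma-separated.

P1 → Cove (d²=13049416.00)
P2 → Cove (d²=11571610.00)
P3 → Draw (d²=39665965.00)
P4 → Cove (d²=33706205.00)
P5 → Larch (d²=3196969.00)

Cove, Cove, Draw, Cove, Larch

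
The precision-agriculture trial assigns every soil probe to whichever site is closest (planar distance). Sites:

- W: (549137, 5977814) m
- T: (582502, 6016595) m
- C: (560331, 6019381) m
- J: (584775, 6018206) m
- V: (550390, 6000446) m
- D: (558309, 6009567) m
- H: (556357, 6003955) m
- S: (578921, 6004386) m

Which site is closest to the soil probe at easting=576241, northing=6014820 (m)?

Squared distances to each site:
W: 2104070852.000; T: 42350746.000; C: 273930821.000; J: 84294152.000; V: 874886077.000; D: 349150633.000; H: 513421681.000; S: 116050756.000.
Minimum at T.

T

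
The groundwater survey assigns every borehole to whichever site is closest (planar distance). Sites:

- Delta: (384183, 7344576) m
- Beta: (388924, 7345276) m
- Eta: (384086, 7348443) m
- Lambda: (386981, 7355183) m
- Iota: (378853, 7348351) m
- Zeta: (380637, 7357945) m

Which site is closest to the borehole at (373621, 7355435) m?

Zeta

Squared distances to each site:
Delta: 229473725.000; Beta: 337387090.000; Eta: 158404289.000; Lambda: 178553104.000; Iota: 77556880.000; Zeta: 55524356.000.
Minimum at Zeta.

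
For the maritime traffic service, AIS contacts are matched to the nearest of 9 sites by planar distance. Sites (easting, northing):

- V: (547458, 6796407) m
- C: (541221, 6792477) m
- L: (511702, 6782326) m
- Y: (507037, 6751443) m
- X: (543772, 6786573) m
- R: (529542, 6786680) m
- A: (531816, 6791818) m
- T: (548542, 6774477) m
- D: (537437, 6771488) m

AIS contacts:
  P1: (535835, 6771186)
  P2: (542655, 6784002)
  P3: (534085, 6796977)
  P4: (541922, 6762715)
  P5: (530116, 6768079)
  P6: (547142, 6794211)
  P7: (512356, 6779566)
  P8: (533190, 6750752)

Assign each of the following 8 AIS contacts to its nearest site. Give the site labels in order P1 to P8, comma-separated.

P1 → D (d²=2657608.00)
P2 → X (d²=7857730.00)
P3 → A (d²=31763642.00)
P4 → D (d²=97080754.00)
P5 → D (d²=65218322.00)
P6 → V (d²=4922272.00)
P7 → L (d²=8045316.00)
P8 → D (d²=448018705.00)

D, X, A, D, D, V, L, D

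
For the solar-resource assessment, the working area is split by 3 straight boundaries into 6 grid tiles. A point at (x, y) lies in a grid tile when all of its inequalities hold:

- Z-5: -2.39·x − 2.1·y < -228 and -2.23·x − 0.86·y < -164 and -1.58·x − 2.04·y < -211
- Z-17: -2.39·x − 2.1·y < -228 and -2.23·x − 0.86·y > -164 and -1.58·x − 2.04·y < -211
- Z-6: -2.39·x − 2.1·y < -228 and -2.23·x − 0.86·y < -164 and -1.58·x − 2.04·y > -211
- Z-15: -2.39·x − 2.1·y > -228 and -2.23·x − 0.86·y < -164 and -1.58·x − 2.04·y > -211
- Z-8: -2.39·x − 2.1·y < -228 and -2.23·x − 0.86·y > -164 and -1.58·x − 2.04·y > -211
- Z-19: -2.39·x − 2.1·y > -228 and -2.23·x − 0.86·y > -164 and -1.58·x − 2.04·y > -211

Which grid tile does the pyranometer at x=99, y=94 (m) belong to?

Z-5

-2.39·99 − 2.1·94 = -434.010, which is < -228
-2.23·99 − 0.86·94 = -301.610, which is < -164
-1.58·99 − 2.04·94 = -348.180, which is < -211
This sign pattern matches Z-5.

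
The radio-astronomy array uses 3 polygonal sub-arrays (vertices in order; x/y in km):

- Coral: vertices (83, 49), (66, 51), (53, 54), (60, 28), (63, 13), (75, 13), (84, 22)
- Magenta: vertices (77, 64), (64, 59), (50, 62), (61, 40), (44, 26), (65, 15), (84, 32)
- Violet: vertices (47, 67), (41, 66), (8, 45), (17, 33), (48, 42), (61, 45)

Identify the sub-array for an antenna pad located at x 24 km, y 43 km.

Violet

Cast a ray rightward from (24, 43). For each polygon, the edges (by vertex number in listed order) whose endpoints lie on opposite sides of y = 43, where each meets that height, and whether that is right or left of the point:
Coral: 3–4 at x≈56.0 (right), 7–1 at x≈83.2 (right) → 2 crossings.
Magenta: 3–4 at x≈59.5 (right), 7–1 at x≈81.6 (right) → 2 crossings.
Violet: 3–4 at x≈9.5 (left), 5–6 at x≈52.3 (right) → 1 crossing.
Only Violet has an odd count, so the point is inside Violet.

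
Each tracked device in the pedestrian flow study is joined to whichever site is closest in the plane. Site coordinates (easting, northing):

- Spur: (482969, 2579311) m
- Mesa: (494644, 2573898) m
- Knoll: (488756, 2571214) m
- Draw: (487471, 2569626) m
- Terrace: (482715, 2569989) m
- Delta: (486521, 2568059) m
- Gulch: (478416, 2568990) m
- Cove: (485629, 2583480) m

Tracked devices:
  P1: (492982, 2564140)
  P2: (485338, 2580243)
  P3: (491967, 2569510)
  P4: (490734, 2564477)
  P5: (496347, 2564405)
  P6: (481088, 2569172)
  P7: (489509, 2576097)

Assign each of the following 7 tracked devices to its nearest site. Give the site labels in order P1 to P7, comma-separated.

P1 → Delta (d²=57103082.00)
P2 → Spur (d²=6480785.00)
P3 → Knoll (d²=13214137.00)
P4 → Delta (d²=30580093.00)
P5 → Mesa (d²=93017258.00)
P6 → Terrace (d²=3314618.00)
P7 → Knoll (d²=24410698.00)

Delta, Spur, Knoll, Delta, Mesa, Terrace, Knoll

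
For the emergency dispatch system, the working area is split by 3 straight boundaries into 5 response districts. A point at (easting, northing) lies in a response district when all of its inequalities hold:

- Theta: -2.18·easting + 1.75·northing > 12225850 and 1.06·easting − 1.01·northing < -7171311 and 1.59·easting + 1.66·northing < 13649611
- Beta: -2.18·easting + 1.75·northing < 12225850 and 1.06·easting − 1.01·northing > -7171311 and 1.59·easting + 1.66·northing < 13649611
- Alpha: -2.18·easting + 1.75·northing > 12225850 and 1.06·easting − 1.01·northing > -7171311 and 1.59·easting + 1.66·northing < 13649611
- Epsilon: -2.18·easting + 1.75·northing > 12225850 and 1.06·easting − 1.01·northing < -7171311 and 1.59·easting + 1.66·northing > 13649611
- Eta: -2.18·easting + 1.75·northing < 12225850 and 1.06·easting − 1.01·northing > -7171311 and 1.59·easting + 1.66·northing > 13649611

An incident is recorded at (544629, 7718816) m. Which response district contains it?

-2.18·544629 + 1.75·7718816 = 12320636.780, which is > 12225850
1.06·544629 − 1.01·7718816 = -7218697.420, which is < -7171311
1.59·544629 + 1.66·7718816 = 13679194.670, which is > 13649611
This sign pattern matches Epsilon.

Epsilon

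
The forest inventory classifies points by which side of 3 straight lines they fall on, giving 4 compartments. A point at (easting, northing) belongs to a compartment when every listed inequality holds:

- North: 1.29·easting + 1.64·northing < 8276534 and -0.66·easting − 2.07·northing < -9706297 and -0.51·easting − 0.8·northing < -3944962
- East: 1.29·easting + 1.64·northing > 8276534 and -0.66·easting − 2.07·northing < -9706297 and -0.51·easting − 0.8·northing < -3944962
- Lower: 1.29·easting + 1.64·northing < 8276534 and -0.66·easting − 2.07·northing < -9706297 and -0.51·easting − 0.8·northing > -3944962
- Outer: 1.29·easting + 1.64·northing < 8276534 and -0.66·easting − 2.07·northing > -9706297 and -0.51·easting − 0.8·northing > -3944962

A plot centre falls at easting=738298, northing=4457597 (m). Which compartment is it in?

Lower

1.29·738298 + 1.64·4457597 = 8262863.500, which is < 8276534
-0.66·738298 − 2.07·4457597 = -9714502.470, which is < -9706297
-0.51·738298 − 0.8·4457597 = -3942609.580, which is > -3944962
This sign pattern matches Lower.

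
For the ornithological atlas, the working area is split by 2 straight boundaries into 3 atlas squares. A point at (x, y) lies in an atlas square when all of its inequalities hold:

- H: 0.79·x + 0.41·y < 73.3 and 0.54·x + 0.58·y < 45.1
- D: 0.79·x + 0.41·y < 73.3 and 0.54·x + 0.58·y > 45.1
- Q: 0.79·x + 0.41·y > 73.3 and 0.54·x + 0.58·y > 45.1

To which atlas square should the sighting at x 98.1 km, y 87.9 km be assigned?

Q

0.79·98.1 + 0.41·87.9 = 113.538, which is > 73.3
0.54·98.1 + 0.58·87.9 = 103.956, which is > 45.1
This sign pattern matches Q.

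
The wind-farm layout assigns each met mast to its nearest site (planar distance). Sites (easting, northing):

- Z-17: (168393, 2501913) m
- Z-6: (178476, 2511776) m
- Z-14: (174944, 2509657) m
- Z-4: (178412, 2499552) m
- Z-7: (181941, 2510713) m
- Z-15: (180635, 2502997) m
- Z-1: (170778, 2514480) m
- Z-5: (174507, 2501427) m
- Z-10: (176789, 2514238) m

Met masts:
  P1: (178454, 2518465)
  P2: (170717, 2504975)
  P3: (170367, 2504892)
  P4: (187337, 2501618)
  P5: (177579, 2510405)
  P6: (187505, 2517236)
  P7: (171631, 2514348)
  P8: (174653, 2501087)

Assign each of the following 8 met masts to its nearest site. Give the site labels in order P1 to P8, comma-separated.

Z-10, Z-17, Z-17, Z-15, Z-6, Z-7, Z-1, Z-5

P1 → Z-10 (d²=20639754.00)
P2 → Z-17 (d²=14776820.00)
P3 → Z-17 (d²=12771117.00)
P4 → Z-15 (d²=46818445.00)
P5 → Z-6 (d²=2684250.00)
P6 → Z-7 (d²=73507625.00)
P7 → Z-1 (d²=745033.00)
P8 → Z-5 (d²=136916.00)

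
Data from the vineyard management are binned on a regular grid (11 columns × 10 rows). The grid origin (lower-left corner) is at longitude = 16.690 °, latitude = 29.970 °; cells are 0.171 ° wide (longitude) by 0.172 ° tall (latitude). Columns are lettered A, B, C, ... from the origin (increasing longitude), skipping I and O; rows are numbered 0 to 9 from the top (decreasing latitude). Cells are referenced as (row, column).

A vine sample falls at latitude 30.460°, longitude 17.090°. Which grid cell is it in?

(7, C)

Column index: ⌊(17.090 − 16.690) / 0.171⌋ = ⌊2.339⌋ = 2 → column C
Row offset from origin: ⌊(30.460 − 29.970) / 0.172⌋ = ⌊2.849⌋ = 2 → row 7 (counted from top)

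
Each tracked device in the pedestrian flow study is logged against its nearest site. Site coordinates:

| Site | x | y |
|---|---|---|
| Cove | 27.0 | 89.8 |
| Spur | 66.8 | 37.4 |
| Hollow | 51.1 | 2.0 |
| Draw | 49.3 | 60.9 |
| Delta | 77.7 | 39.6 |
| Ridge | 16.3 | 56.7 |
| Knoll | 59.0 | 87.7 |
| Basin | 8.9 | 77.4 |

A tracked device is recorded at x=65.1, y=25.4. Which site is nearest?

Squared distances to each site:
Cove: 5598.970; Spur: 146.890; Hollow: 743.560; Draw: 1509.890; Delta: 360.400; Ridge: 3361.130; Knoll: 3918.500; Basin: 5862.440.
Minimum at Spur.

Spur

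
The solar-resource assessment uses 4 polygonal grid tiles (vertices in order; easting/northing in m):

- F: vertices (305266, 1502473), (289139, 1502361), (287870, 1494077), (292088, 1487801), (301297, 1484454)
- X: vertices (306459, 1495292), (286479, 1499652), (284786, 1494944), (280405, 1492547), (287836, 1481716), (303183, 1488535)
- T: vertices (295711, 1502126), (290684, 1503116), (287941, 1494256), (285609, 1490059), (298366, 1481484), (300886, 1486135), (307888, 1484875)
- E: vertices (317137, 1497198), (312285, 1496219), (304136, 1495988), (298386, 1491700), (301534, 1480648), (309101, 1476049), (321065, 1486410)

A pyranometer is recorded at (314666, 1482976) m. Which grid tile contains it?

Cast a ray rightward from (314666, 1482976). For each polygon, the edges (by vertex number in listed order) whose endpoints lie on opposite sides of northing = 1482976, where each meets that height, and whether that is right or left of the point:
F: no edge straddles that height → 0 crossings.
X: 4–5 at easting≈286971.5 (left), 5–6 at easting≈290671.8 (left) → 0 crossings.
T: 4–5 at easting≈296146.4 (left), 5–6 at easting≈299174.4 (left) → 0 crossings.
E: 4–5 at easting≈300870.9 (left), 6–7 at easting≈317099.7 (right) → 1 crossing.
Only E has an odd count, so the point is inside E.

E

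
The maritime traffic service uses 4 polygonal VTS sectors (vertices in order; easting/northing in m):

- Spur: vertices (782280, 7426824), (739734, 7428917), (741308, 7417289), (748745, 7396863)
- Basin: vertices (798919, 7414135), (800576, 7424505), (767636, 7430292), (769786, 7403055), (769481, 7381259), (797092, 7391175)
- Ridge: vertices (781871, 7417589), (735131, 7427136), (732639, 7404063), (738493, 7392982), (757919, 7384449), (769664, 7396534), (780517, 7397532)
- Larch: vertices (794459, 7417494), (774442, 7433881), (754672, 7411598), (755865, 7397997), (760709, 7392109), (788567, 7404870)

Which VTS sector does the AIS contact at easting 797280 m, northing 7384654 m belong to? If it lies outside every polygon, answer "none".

none

Cast a ray rightward from (797280, 7384654). For each polygon, the edges (by vertex number in listed order) whose endpoints lie on opposite sides of northing = 7384654, where each meets that height, and whether that is right or left of the point:
Spur: no edge straddles that height → 0 crossings.
Basin: 4–5 at easting≈769528.5 (left), 5–6 at easting≈778934.3 (left) → 0 crossings.
Ridge: 4–5 at easting≈757452.3 (left), 5–6 at easting≈758118.2 (left) → 0 crossings.
Larch: no edge straddles that height → 0 crossings.
All counts are even, so the point lies outside every listed polygon.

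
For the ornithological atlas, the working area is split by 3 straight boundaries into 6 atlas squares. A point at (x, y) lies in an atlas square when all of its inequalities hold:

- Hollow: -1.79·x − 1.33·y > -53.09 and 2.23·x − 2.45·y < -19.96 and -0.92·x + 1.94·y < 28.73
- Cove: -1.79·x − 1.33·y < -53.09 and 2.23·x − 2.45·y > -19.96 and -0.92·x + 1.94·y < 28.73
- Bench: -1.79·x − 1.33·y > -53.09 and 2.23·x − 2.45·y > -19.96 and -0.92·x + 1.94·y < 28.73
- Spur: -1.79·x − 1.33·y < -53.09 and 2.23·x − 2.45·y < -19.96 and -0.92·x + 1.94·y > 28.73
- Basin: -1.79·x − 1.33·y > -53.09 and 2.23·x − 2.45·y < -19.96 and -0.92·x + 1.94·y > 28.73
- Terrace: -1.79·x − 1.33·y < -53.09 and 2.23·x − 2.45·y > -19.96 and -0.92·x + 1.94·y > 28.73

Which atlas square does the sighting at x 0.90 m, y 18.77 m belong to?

Basin

-1.79·0.90 − 1.33·18.77 = -26.575, which is > -53.09
2.23·0.90 − 2.45·18.77 = -43.980, which is < -19.96
-0.92·0.90 + 1.94·18.77 = 35.586, which is > 28.73
This sign pattern matches Basin.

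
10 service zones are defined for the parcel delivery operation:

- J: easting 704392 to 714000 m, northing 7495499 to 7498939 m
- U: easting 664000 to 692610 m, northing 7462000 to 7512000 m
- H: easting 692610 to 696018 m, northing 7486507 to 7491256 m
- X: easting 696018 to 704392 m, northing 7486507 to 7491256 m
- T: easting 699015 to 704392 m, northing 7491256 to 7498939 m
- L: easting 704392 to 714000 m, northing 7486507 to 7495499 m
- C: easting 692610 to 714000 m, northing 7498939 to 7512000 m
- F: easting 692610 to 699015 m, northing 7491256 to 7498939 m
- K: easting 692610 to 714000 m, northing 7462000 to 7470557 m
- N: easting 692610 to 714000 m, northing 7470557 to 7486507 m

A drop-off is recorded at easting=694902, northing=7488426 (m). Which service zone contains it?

H

The point has easting = 694902 and northing = 7488426.
Only H satisfies 692610 ≤ easting ≤ 696018 and 7486507 ≤ northing ≤ 7491256.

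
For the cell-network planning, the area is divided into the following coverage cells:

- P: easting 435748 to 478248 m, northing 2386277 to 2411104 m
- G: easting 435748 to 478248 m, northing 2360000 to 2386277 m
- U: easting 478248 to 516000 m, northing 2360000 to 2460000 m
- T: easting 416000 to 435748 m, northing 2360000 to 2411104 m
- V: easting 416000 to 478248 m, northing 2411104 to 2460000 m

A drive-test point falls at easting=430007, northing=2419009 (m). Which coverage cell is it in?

V

The point has easting = 430007 and northing = 2419009.
Only V satisfies 416000 ≤ easting ≤ 478248 and 2411104 ≤ northing ≤ 2460000.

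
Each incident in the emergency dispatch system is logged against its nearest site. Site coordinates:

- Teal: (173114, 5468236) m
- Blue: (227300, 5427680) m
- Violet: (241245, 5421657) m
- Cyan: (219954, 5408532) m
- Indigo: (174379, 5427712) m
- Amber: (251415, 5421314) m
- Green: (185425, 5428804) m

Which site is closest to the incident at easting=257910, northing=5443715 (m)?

Amber

Squared distances to each site:
Teal: 7791641057.000; Blue: 1194093325.000; Violet: 764277589.000; Cyan: 2678501425.000; Indigo: 7233523970.000; Amber: 543989826.000; Green: 5476413146.000.
Minimum at Amber.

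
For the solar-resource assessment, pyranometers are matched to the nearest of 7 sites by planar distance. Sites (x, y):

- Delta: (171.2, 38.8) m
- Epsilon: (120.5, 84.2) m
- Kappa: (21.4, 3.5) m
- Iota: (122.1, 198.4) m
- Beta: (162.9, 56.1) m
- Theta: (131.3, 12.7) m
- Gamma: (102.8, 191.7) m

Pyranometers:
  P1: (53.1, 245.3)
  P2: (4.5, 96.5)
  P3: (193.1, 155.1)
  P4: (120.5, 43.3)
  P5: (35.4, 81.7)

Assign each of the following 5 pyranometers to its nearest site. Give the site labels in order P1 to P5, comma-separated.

Gamma, Kappa, Iota, Theta, Kappa

P1 → Gamma (d²=5343.05)
P2 → Kappa (d²=8934.61)
P3 → Iota (d²=6915.89)
P4 → Theta (d²=1053.00)
P5 → Kappa (d²=6311.24)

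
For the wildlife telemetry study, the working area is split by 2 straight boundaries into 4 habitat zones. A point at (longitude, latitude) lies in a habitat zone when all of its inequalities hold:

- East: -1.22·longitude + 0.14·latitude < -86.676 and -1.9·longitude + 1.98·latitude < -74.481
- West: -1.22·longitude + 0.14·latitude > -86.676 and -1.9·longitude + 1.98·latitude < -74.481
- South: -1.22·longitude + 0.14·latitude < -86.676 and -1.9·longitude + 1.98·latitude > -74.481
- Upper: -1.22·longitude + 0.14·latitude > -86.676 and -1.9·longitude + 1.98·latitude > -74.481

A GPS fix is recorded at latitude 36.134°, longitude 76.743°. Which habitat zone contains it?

-1.22·76.743 + 0.14·36.134 = -88.568, which is < -86.676
-1.9·76.743 + 1.98·36.134 = -74.266, which is > -74.481
This sign pattern matches South.

South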